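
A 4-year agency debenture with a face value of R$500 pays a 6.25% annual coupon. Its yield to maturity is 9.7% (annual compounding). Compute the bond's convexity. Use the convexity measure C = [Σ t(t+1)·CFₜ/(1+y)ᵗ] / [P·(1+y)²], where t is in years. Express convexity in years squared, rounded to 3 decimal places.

With y = 0.097:
  t   CF        PV=CF/(1+0.097)^t    t·PV        t(t+1)·PV
  1        31.25        28.4868        28.4868          56.9736
  2        31.25        25.9679        51.9358         155.8074
  3        31.25        23.6717        71.0152         284.0609
  4       531.25       366.8364     1,467.3456       7,336.7282
  Σ                    444.9628     1,618.7834       7,833.5700
P = 444.9628.
Convexity = Σ t(t+1)·PV / [P·(1+y)²] = 7,833.5700 / (444.9628 × 1.203409) = 14.62927.

14.629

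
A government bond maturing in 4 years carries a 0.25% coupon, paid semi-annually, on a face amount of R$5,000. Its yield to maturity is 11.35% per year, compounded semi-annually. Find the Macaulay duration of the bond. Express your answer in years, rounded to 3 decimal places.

Periodic yield y = 0.05675. Discount each cash flow and weight by its period:
  t   CF        PV=CF/(1+0.05675)^t    t·PV
  1         6.25         5.9144         5.9144
  2         6.25         5.5967        11.1935
  3         6.25         5.2962        15.8886
  4         6.25         5.0118        20.0471
  5         6.25         4.7426        23.7131
  6         6.25         4.4879        26.9276
  7         6.25         4.2469        29.7284
  8     5,006.25     3,219.1001    25,752.8008
  Σ                  3,254.3966    25,886.2135
Price P = Σ PV = 3,254.3966.
Macaulay duration = Σ(t·PV) / P = 25,886.2135 / 3,254.3966 = 7.95423 half-year periods.
In years: 7.95423 / 2 = 3.97711 years.

3.977 years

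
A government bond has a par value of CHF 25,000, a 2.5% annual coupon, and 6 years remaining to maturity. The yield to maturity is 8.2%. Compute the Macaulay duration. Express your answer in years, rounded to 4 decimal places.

Periodic yield y = 0.082. Discount each cash flow and weight by its year:
  t   CF        PV=CF/(1+0.082)^t    t·PV
  1       625.00       577.6340       577.6340
  2       625.00       533.8577     1,067.7154
  3       625.00       493.3990     1,480.1969
  4       625.00       456.0064     1,824.0258
  5       625.00       421.4477     2,107.2386
  6    25,625.00    15,969.8306    95,818.9836
  Σ                 18,452.1754   102,875.7943
Price P = Σ PV = 18,452.1754.
Macaulay duration = Σ(t·PV) / P = 102,875.7943 / 18,452.1754 = 5.57527 years.

5.5753 years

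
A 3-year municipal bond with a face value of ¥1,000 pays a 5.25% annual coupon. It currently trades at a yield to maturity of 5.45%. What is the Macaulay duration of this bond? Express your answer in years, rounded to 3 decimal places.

2.852 years

Periodic yield y = 0.0545. Discount each cash flow and weight by its year:
  t   CF        PV=CF/(1+0.0545)^t    t·PV
  1        52.50        49.7866        49.7866
  2        52.50        47.2135        94.4270
  3     1,052.50       897.5990     2,692.7970
  Σ                    994.5991     2,837.0106
Price P = Σ PV = 994.5991.
Macaulay duration = Σ(t·PV) / P = 2,837.0106 / 994.5991 = 2.85242 years.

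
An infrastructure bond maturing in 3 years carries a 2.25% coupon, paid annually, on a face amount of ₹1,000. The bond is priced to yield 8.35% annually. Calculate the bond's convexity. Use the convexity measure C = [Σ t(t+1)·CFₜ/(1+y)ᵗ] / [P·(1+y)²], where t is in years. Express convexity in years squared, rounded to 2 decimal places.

9.90

With y = 0.0835:
  t   CF        PV=CF/(1+0.0835)^t    t·PV        t(t+1)·PV
  1        22.50        20.7660        20.7660          41.5321
  2        22.50        19.1657        38.3314         114.9942
  3     1,022.50       803.8529     2,411.5586       9,646.2345
  Σ                    843.7846     2,470.6561       9,802.7608
P = 843.7846.
Convexity = Σ t(t+1)·PV / [P·(1+y)²] = 9,802.7608 / (843.7846 × 1.173972) = 9.89598.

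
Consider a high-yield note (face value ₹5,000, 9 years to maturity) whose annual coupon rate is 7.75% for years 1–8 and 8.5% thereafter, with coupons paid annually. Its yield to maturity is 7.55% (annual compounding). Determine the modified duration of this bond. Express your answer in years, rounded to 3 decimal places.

Periodic yield y = 0.0755. First find Macaulay duration:
  t   CF        PV=CF/(1+0.0755)^t    t·PV
  1       387.50       360.2975       360.2975
  2       387.50       335.0047       670.0094
  3       387.50       311.4874       934.4622
  4       387.50       289.6210     1,158.4840
  5       387.50       269.2896     1,346.4482
  6       387.50       250.3855     1,502.3132
  7       387.50       232.8085     1,629.6594
  8       387.50       216.4654     1,731.7228
  9     5,425.00     2,817.7730    25,359.9574
  Σ                  5,083.1326    34,693.3539
P = 5,083.1326; Macaulay duration = 34,693.3539 / 5,083.1326 = 6.82519 years.
Modified duration = D_Mac / (1 + y) = 6.82519 / 1.0755 = 6.34606 years.

6.346 years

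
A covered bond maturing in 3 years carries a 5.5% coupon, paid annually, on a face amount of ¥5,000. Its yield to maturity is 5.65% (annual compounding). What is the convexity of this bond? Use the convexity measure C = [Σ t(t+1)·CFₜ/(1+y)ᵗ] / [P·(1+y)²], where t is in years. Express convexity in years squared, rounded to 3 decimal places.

10.017

With y = 0.0565:
  t   CF        PV=CF/(1+0.0565)^t    t·PV        t(t+1)·PV
  1       275.00       260.2934       260.2934         520.5868
  2       275.00       246.3733       492.7467       1,478.2400
  3     5,275.00     4,473.1551    13,419.4654      53,677.8616
  Σ                  4,979.8219    14,172.5055      55,676.6884
P = 4,979.8219.
Convexity = Σ t(t+1)·PV / [P·(1+y)²] = 55,676.6884 / (4,979.8219 × 1.116192) = 10.01661.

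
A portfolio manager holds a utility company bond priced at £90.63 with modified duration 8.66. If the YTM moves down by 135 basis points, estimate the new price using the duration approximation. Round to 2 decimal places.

Duration approximation: ΔP/P ≈ -D_mod · Δy = -8.66 × (-0.0135) = +0.116910.
New price ≈ 90.63 × (1 + 0.116910) = 101.2255533.

£101.23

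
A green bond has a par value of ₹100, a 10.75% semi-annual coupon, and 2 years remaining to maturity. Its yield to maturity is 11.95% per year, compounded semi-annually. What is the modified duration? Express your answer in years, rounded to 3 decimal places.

1.746 years

Periodic yield y = 0.05975. First find Macaulay duration:
  t   CF        PV=CF/(1+0.05975)^t    t·PV
  1        5.375         5.0720         5.0720
  2        5.375         4.7860         9.5720
  3        5.375         4.5161        13.5484
  4      105.375        83.5457       334.1826
  Σ                     97.9197       362.3750
P = 97.9197; Macaulay duration = 362.3750 / 97.9197 = 3.70073 half-year periods = 1.85037 years.
Modified duration = D_Mac / (1 + y) = 1.85037 / 1.05975 = 1.74604 years.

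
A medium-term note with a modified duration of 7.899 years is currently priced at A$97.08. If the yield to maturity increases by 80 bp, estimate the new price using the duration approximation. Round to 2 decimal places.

A$90.95

Duration approximation: ΔP/P ≈ -D_mod · Δy = -7.899 × (+0.008) = -0.063192.
New price ≈ 97.08 × (1 - 0.063192) = 90.94532064.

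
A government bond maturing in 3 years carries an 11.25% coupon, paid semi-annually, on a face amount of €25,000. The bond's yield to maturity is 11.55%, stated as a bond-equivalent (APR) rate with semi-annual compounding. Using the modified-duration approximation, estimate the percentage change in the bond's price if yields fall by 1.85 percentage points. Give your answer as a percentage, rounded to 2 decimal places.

Periodic yield y = 0.05775. Modified duration first:
  t   CF        PV=CF/(1+0.05775)^t    t·PV
  1     1,406.25     1,329.4729     1,329.4729
  2     1,406.25     1,256.8877     2,513.7753
  3     1,406.25     1,188.2654     3,564.7961
  4     1,406.25     1,123.3896     4,493.5584
  5     1,406.25     1,062.0559     5,310.2794
  6    26,406.25    18,854.2181   113,125.3086
  Σ                 24,814.2895   130,337.1907
P = 24,814.2895; D_Mac = 5.25251 half-year periods = 2.62625 yrs; D_mod = 2.62625/(1+0.05775) = 2.48287 yrs.
ΔP/P ≈ -D_mod · Δy = -2.48287 × (-0.0185) = +0.045933 = +4.5933%.

+4.59%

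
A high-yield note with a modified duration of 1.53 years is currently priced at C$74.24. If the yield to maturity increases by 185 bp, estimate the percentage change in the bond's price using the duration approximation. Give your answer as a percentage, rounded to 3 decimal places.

-2.831%

Duration approximation: ΔP/P ≈ -D_mod · Δy = -1.53 × (+0.0185) = -0.028305.
As a percentage: -2.8305%.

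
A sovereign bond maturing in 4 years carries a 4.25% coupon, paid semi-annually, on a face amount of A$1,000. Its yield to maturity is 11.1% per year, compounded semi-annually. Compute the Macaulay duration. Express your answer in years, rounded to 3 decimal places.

3.676 years

Periodic yield y = 0.0555. Discount each cash flow and weight by its period:
  t   CF        PV=CF/(1+0.0555)^t    t·PV
  1        21.25        20.1326        20.1326
  2        21.25        19.0740        38.1481
  3        21.25        18.0711        54.2133
  4        21.25        17.1209        68.4835
  5        21.25        16.2206        81.1032
  6        21.25        15.3677        92.2063
  7        21.25        14.5597       101.9176
  8     1,021.25       662.9277     5,303.4216
  Σ                    783.4743     5,759.6262
Price P = Σ PV = 783.4743.
Macaulay duration = Σ(t·PV) / P = 5,759.6262 / 783.4743 = 7.35139 half-year periods.
In years: 7.35139 / 2 = 3.67570 years.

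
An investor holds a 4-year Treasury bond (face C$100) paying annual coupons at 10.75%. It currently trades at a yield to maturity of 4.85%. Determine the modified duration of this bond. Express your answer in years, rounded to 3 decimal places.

Periodic yield y = 0.0485. First find Macaulay duration:
  t   CF        PV=CF/(1+0.0485)^t    t·PV
  1        10.75        10.2527        10.2527
  2        10.75         9.7785        19.5570
  3        10.75         9.3262        27.9785
  4       110.75        91.6368       366.5473
  Σ                    120.9942       424.3355
P = 120.9942; Macaulay duration = 424.3355 / 120.9942 = 3.50707 years.
Modified duration = D_Mac / (1 + y) = 3.50707 / 1.0485 = 3.34485 years.

3.345 years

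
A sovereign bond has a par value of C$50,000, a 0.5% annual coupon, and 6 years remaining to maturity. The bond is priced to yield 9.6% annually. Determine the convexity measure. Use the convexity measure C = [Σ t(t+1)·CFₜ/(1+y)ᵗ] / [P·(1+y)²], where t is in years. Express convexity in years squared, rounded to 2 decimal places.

34.19

With y = 0.096:
  t   CF        PV=CF/(1+0.096)^t    t·PV        t(t+1)·PV
  1       250.00       228.1022       228.1022         456.2044
  2       250.00       208.1224       416.2449       1,248.7346
  3       250.00       189.8927       569.6782       2,278.7128
  4       250.00       173.2598       693.0392       3,465.1959
  5       250.00       158.0838       790.4188       4,742.5126
  6    50,250.00    28,991.6372   173,949.8232   1,217,648.7622
  Σ                 29,949.0981   176,647.3064   1,229,840.1224
P = 29,949.0981.
Convexity = Σ t(t+1)·PV / [P·(1+y)²] = 1,229,840.1224 / (29,949.0981 × 1.201216) = 34.18565.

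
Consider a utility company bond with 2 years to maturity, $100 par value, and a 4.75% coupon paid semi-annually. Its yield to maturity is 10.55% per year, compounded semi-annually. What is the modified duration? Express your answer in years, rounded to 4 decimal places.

Periodic yield y = 0.05275. First find Macaulay duration:
  t   CF        PV=CF/(1+0.05275)^t    t·PV
  1        2.375         2.2560         2.2560
  2        2.375         2.1430         4.2859
  3        2.375         2.0356         6.1067
  4      102.375        83.3476       333.3903
  Σ                     89.7821       346.0389
P = 89.7821; Macaulay duration = 346.0389 / 89.7821 = 3.85421 half-year periods = 1.92710 years.
Modified duration = D_Mac / (1 + y) = 1.92710 / 1.05275 = 1.83054 years.

1.8305 years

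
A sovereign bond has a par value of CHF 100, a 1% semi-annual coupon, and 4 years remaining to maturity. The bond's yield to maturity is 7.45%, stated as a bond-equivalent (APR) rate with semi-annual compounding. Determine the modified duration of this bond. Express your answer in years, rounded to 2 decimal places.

Periodic yield y = 0.03725. First find Macaulay duration:
  t   CF        PV=CF/(1+0.03725)^t    t·PV
  1         0.50         0.4820         0.4820
  2         0.50         0.4647         0.9295
  3         0.50         0.4480         1.3441
  4         0.50         0.4320         1.7278
  5         0.50         0.4164         2.0822
  6         0.50         0.4015         2.4089
  7         0.50         0.3871         2.7095
  8       100.50        75.0064       600.0515
  Σ                     78.0382       611.7355
P = 78.0382; Macaulay duration = 611.7355 / 78.0382 = 7.83892 half-year periods = 3.91946 years.
Modified duration = D_Mac / (1 + y) = 3.91946 / 1.03725 = 3.77871 years.

3.78 years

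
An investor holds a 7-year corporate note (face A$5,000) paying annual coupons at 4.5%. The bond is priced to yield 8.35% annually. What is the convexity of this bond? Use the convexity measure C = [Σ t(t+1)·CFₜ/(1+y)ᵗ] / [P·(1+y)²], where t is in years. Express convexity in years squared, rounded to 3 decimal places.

With y = 0.0835:
  t   CF        PV=CF/(1+0.0835)^t    t·PV        t(t+1)·PV
  1       225.00       207.6604       207.6604         415.3207
  2       225.00       191.6570       383.3140       1,149.9420
  3       225.00       176.8869       530.6608       2,122.6433
  4       225.00       163.2551       653.0205       3,265.1027
  5       225.00       150.6739       753.3693       4,520.2161
  6       225.00       139.0622       834.3731       5,840.6114
  7     5,225.00     2,980.4640    20,863.2482     166,905.9858
  Σ                  4,009.6595    24,225.6464     184,219.8221
P = 4,009.6595.
Convexity = Σ t(t+1)·PV / [P·(1+y)²] = 184,219.8221 / (4,009.6595 × 1.173972) = 39.13551.

39.136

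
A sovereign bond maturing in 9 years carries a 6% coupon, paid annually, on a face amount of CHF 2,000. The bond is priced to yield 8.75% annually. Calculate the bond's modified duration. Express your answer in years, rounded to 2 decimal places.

6.45 years

Periodic yield y = 0.0875. First find Macaulay duration:
  t   CF        PV=CF/(1+0.0875)^t    t·PV
  1       120.00       110.3448       110.3448
  2       120.00       101.4665       202.9330
  3       120.00        93.3025       279.9076
  4       120.00        85.7954       343.1817
  5       120.00        78.8924       394.4618
  6       120.00        72.5447       435.2682
  7       120.00        66.7078       466.9544
  8       120.00        61.3405       490.7238
  9     2,120.00       996.4889     8,968.4002
  Σ                  1,666.8835    11,692.1755
P = 1,666.8835; Macaulay duration = 11,692.1755 / 1,666.8835 = 7.01439 years.
Modified duration = D_Mac / (1 + y) = 7.01439 / 1.0875 = 6.45002 years.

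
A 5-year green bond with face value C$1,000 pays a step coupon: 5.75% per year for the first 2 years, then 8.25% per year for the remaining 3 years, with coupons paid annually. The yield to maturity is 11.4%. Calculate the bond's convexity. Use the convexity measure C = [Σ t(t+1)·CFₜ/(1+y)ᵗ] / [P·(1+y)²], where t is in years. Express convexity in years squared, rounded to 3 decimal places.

With y = 0.114:
  t   CF        PV=CF/(1+0.114)^t    t·PV        t(t+1)·PV
  1        57.50        51.6158        51.6158         103.2316
  2        57.50        46.3338        92.6675         278.0025
  3        82.50        59.6758       179.0275         716.1098
  4        82.50        53.5690       214.2758       1,071.3791
  5     1,082.50       630.9602     3,154.8009      18,928.8054
  Σ                    842.1545     3,692.3875      21,097.5284
P = 842.1545.
Convexity = Σ t(t+1)·PV / [P·(1+y)²] = 21,097.5284 / (842.1545 × 1.240996) = 20.18689.

20.187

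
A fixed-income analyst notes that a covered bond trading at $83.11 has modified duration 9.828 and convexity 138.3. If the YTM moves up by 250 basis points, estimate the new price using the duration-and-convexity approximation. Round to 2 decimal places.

$66.28

Duration effect: -D_mod·Δy = -9.828 × (+0.025) = -0.245700
Convexity effect: ½·C·(Δy)² = 0.5 × 138.3 × (0.025)² = +0.04321875
ΔP/P ≈ -0.245700 + 0.04321875 = -0.20248125
New price ≈ 83.11 × (1 - 0.20248125) = 66.2817833125.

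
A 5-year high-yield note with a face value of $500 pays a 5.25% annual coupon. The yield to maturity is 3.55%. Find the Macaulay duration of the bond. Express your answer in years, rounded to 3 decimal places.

4.545 years

Periodic yield y = 0.0355. Discount each cash flow and weight by its year:
  t   CF        PV=CF/(1+0.0355)^t    t·PV
  1        26.25        25.3501        25.3501
  2        26.25        24.4810        48.9620
  3        26.25        23.6417        70.9251
  4        26.25        22.8312        91.3248
  5       526.25       442.0197     2,210.0983
  Σ                    538.3237     2,446.6604
Price P = Σ PV = 538.3237.
Macaulay duration = Σ(t·PV) / P = 2,446.6604 / 538.3237 = 4.54496 years.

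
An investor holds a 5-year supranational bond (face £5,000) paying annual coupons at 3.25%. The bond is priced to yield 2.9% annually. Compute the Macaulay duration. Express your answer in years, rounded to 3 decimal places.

Periodic yield y = 0.029. Discount each cash flow and weight by its year:
  t   CF        PV=CF/(1+0.029)^t    t·PV
  1       162.50       157.9203       157.9203
  2       162.50       153.4697       306.9394
  3       162.50       149.1445       447.4335
  4       162.50       144.9412       579.7648
  5     5,162.50     4,474.8985    22,374.4926
  Σ                  5,080.3742    23,866.5506
Price P = Σ PV = 5,080.3742.
Macaulay duration = Σ(t·PV) / P = 23,866.5506 / 5,080.3742 = 4.69779 years.

4.698 years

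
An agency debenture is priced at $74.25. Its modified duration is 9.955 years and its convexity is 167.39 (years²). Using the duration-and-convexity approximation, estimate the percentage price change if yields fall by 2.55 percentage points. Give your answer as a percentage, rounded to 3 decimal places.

+30.828%

Duration effect: -D_mod·Δy = -9.955 × (-0.0255) = +0.2538525
Convexity effect: ½·C·(Δy)² = 0.5 × 167.39 × (-0.0255)² = +0.05442267375
ΔP/P ≈ +0.2538525 + 0.05442267375 = +0.30827517375
= +30.827517375%.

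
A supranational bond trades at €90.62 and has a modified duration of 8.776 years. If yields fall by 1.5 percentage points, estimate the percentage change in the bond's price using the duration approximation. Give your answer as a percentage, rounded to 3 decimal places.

Duration approximation: ΔP/P ≈ -D_mod · Δy = -8.776 × (-0.015) = +0.131640.
As a percentage: +13.1640%.

+13.164%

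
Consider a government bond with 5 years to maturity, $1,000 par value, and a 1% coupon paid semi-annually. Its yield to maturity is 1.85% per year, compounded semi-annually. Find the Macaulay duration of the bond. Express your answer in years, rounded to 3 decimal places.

Periodic yield y = 0.00925. Discount each cash flow and weight by its period:
  t   CF        PV=CF/(1+0.00925)^t    t·PV
  1         5.00         4.9542         4.9542
  2         5.00         4.9088         9.8175
  3         5.00         4.8638        14.5913
  4         5.00         4.8192        19.2768
  5         5.00         4.7750        23.8752
  6         5.00         4.7313        28.3876
  7         5.00         4.6879        32.8153
  8         5.00         4.6449        37.1595
  9         5.00         4.6024        41.4213
  10    1,005.00       916.5971     9,165.9710
  Σ                    959.5845     9,378.2698
Price P = Σ PV = 959.5845.
Macaulay duration = Σ(t·PV) / P = 9,378.2698 / 959.5845 = 9.77326 half-year periods.
In years: 9.77326 / 2 = 4.88663 years.

4.887 years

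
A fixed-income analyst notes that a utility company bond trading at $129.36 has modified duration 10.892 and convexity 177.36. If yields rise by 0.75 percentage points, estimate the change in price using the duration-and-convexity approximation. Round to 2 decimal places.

Duration effect: -D_mod·Δy = -10.892 × (+0.0075) = -0.081690
Convexity effect: ½·C·(Δy)² = 0.5 × 177.36 × (0.0075)² = +0.00498825
ΔP/P ≈ -0.081690 + 0.00498825 = -0.07670175
ΔP ≈ 129.36 × (-0.07670175) = -9.92213838.

-$9.92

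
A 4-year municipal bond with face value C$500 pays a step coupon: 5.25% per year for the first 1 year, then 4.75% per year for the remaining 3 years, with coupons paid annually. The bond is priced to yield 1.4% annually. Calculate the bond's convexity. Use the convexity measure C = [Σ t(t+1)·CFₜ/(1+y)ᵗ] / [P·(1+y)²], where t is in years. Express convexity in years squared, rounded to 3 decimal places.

17.786

With y = 0.014:
  t   CF        PV=CF/(1+0.014)^t    t·PV        t(t+1)·PV
  1        26.25        25.8876        25.8876          51.7751
  2        23.75        23.0987        46.1974         138.5923
  3        23.75        22.7798        68.3394         273.3575
  4       523.75       495.4185     1,981.6740       9,908.3699
  Σ                    567.1846     2,122.0983      10,372.0948
P = 567.1846.
Convexity = Σ t(t+1)·PV / [P·(1+y)²] = 10,372.0948 / (567.1846 × 1.028196) = 17.78550.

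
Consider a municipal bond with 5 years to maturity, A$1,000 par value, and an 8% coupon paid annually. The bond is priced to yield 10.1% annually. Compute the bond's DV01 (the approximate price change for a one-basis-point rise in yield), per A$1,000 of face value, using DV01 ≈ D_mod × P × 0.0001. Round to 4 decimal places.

A$0.3579

Periodic yield y = 0.101.
  t   CF        PV=CF/(1+0.101)^t    t·PV
  1        80.00        72.6612        72.6612
  2        80.00        65.9957       131.9913
  3        80.00        59.9416       179.8247
  4        80.00        54.4428       217.7713
  5     1,080.00       667.5552     3,337.7758
  Σ                    920.5964     3,940.0244
P = 920.5964; D_Mac = 4.27986 yrs; D_mod = 3.88725 yrs.
DV01 ≈ 3.88725 × 920.5964 × 0.0001 = 0.357859.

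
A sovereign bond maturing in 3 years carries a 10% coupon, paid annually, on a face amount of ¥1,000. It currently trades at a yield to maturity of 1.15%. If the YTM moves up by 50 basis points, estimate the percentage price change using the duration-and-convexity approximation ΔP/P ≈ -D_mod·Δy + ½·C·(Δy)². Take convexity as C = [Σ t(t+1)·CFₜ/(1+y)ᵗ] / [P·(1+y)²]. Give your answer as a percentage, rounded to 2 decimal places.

With y = 0.0115:
  t   CF        PV=CF/(1+0.0115)^t    t·PV        t(t+1)·PV
  1       100.00        98.8631        98.8631         197.7261
  2       100.00        97.7391       195.4782         586.4345
  3     1,100.00     1,062.9064     3,188.7192      12,754.8769
  Σ                  1,259.5086     3,483.0604      13,539.0375
P = 1,259.5086; D_Mac = 2.76541 yrs; D_mod = 2.73397 yrs; C = 10.50642.
Duration effect: -2.73397 × (+0.005) = -0.013670
Convexity effect: 0.5 × 10.50642 × (0.005)² = +0.0001313
ΔP/P ≈ -0.013670 + 0.0001313 = -0.013539 = -1.3539%.

-1.35%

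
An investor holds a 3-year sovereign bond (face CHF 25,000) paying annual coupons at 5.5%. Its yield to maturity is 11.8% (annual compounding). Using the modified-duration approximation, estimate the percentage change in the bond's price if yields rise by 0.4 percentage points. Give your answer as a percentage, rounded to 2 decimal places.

Periodic yield y = 0.118. Modified duration first:
  t   CF        PV=CF/(1+0.118)^t    t·PV
  1     1,375.00     1,229.8748     1,229.8748
  2     1,375.00     1,100.0669     2,200.1338
  3    26,375.00    18,874.1350    56,622.4051
  Σ                 21,204.0767    60,052.4136
P = 21,204.0767; D_Mac = 2.83212 yrs; D_mod = 2.83212/(1+0.118) = 2.53320 yrs.
ΔP/P ≈ -D_mod · Δy = -2.53320 × (+0.004) = -0.010133 = -1.0133%.

-1.01%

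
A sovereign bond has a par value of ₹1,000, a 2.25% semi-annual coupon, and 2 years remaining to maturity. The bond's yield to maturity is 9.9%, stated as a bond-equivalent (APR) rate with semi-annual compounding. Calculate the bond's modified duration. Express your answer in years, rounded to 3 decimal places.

Periodic yield y = 0.0495. First find Macaulay duration:
  t   CF        PV=CF/(1+0.0495)^t    t·PV
  1        11.25        10.7194        10.7194
  2        11.25        10.2138        20.4276
  3        11.25         9.7321        29.1962
  4     1,011.25       833.5444     3,334.1778
  Σ                    864.2097     3,394.5210
P = 864.2097; Macaulay duration = 3,394.5210 / 864.2097 = 3.92789 half-year periods = 1.96395 years.
Modified duration = D_Mac / (1 + y) = 1.96395 / 1.0495 = 1.87132 years.

1.871 years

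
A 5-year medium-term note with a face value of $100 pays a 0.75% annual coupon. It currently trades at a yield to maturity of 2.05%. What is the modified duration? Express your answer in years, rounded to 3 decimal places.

Periodic yield y = 0.0205. First find Macaulay duration:
  t   CF        PV=CF/(1+0.0205)^t    t·PV
  1         0.75         0.7349         0.7349
  2         0.75         0.7202         1.4403
  3         0.75         0.7057         2.1171
  4         0.75         0.6915         2.7661
  5       100.75        91.0290       455.1452
  Σ                     93.8814       462.2037
P = 93.8814; Macaulay duration = 462.2037 / 93.8814 = 4.92327 years.
Modified duration = D_Mac / (1 + y) = 4.92327 / 1.0205 = 4.82437 years.

4.824 years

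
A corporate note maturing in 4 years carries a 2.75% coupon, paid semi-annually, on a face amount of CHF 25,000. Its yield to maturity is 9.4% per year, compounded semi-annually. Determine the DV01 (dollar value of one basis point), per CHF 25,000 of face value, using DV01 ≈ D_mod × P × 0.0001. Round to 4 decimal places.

CHF 7.0717

Periodic yield y = 0.047.
  t   CF        PV=CF/(1+0.047)^t    t·PV
  1       343.75       328.3190       328.3190
  2       343.75       313.5807       627.1614
  3       343.75       299.5040       898.5121
  4       343.75       286.0592     1,144.2370
  5       343.75       273.2180     1,366.0900
  6       343.75       260.9532     1,565.7192
  7       343.75       249.2390     1,744.6727
  8    25,343.75    17,550.8204   140,406.5633
  Σ                 19,561.6936   148,081.2747
P = 19,561.6936; D_Mac = 7.56996 half-year periods = 3.78498 yrs; D_mod = 3.61507 yrs.
DV01 ≈ 3.61507 × 19,561.6936 × 0.0001 = 7.071694.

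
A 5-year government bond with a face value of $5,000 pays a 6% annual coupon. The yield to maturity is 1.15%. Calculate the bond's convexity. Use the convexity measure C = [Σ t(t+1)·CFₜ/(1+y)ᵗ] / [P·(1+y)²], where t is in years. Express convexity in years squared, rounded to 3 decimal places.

With y = 0.0115:
  t   CF        PV=CF/(1+0.0115)^t    t·PV        t(t+1)·PV
  1       300.00       296.5892       296.5892         593.1784
  2       300.00       293.2172       586.4345       1,759.3034
  3       300.00       289.8836       869.6507       3,478.6028
  4       300.00       286.5878     1,146.3512       5,731.7561
  5     5,300.00     5,005.4881    25,027.4405     150,164.6433
  Σ                  6,171.7659    27,926.4661     161,727.4840
P = 6,171.7659.
Convexity = Σ t(t+1)·PV / [P·(1+y)²] = 161,727.4840 / (6,171.7659 × 1.023132) = 25.61195.

25.612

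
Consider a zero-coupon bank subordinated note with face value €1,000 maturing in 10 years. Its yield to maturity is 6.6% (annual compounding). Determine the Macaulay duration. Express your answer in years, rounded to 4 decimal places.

A zero-coupon bond has a single cash flow at maturity, so its Macaulay duration equals its maturity: 10 years.

10.0000 years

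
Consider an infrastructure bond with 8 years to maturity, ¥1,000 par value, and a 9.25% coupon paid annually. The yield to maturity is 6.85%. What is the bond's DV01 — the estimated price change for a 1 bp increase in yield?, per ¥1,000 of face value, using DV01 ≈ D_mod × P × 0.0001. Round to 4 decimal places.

¥0.6567

Periodic yield y = 0.0685.
  t   CF        PV=CF/(1+0.0685)^t    t·PV
  1        92.50        86.5700        86.5700
  2        92.50        81.0201       162.0402
  3        92.50        75.8260       227.4780
  4        92.50        70.9649       283.8596
  5        92.50        66.4154       332.0772
  6        92.50        62.1576       372.9459
  7        92.50        58.1728       407.2097
  8     1,092.50       643.0211     5,144.1689
  Σ                  1,144.1480     7,016.3495
P = 1,144.1480; D_Mac = 6.13238 yrs; D_mod = 5.73924 yrs.
DV01 ≈ 5.73924 × 1,144.1480 × 0.0001 = 0.656654.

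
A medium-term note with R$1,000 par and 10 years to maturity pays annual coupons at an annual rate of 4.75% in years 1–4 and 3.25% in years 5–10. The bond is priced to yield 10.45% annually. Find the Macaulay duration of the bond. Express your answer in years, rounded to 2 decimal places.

7.72 years

Periodic yield y = 0.1045. Discount each cash flow and weight by its year:
  t   CF        PV=CF/(1+0.1045)^t    t·PV
  1        47.50        43.0059        43.0059
  2        47.50        38.9370        77.8739
  3        47.50        35.2530       105.7591
  4        47.50        31.9176       127.6705
  5        32.50        19.7722        98.8609
  6        32.50        17.9015       107.4089
  7        32.50        16.2078       113.4544
  8        32.50        14.6743       117.3945
  9        32.50        13.2859       119.5733
  10    1,032.50       382.1491     3,821.4912
  Σ                    613.1043     4,732.4927
Price P = Σ PV = 613.1043.
Macaulay duration = Σ(t·PV) / P = 4,732.4927 / 613.1043 = 7.71890 years.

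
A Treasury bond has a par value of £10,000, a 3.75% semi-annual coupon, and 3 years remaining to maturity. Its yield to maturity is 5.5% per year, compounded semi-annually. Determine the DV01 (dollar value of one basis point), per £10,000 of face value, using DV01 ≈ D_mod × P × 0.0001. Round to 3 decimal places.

Periodic yield y = 0.0275.
  t   CF        PV=CF/(1+0.0275)^t    t·PV
  1       187.50       182.4818       182.4818
  2       187.50       177.5978       355.1956
  3       187.50       172.8446       518.5338
  4       187.50       168.2186       672.8743
  5       187.50       163.7164       818.5819
  6    10,187.50     8,657.1838    51,943.1028
  Σ                  9,522.0429    54,490.7702
P = 9,522.0429; D_Mac = 5.72259 half-year periods = 2.86130 yrs; D_mod = 2.78472 yrs.
DV01 ≈ 2.78472 × 9,522.0429 × 0.0001 = 2.651619.

£2.652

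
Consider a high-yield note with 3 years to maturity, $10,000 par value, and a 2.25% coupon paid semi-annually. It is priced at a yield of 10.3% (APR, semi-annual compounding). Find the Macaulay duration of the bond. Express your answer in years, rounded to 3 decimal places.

Periodic yield y = 0.0515. Discount each cash flow and weight by its period:
  t   CF        PV=CF/(1+0.0515)^t    t·PV
  1       112.50       106.9900       106.9900
  2       112.50       101.7499       203.4998
  3       112.50        96.7664       290.2993
  4       112.50        92.0270       368.1081
  5       112.50        87.5198       437.5988
  6    10,112.50     7,481.7445    44,890.4669
  Σ                  7,966.7976    46,296.9630
Price P = Σ PV = 7,966.7976.
Macaulay duration = Σ(t·PV) / P = 46,296.9630 / 7,966.7976 = 5.81124 half-year periods.
In years: 5.81124 / 2 = 2.90562 years.

2.906 years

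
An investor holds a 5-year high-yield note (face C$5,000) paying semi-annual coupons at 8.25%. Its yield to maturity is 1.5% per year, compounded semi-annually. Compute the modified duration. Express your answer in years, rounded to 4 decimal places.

Periodic yield y = 0.0075. First find Macaulay duration:
  t   CF        PV=CF/(1+0.0075)^t    t·PV
  1       206.25       204.7146       204.7146
  2       206.25       203.1907       406.3814
  3       206.25       201.6781       605.0344
  4       206.25       200.1768       800.7072
  5       206.25       198.6866       993.4332
  6       206.25       197.2076     1,183.2455
  7       206.25       195.7395     1,370.1768
  8       206.25       194.2824     1,554.2594
  9       206.25       192.8362     1,735.5254
  10    5,206.25     4,831.4164    48,314.1642
  Σ                  6,619.9291    57,167.6422
P = 6,619.9291; Macaulay duration = 57,167.6422 / 6,619.9291 = 8.63569 half-year periods = 4.31784 years.
Modified duration = D_Mac / (1 + y) = 4.31784 / 1.0075 = 4.28570 years.

4.2857 years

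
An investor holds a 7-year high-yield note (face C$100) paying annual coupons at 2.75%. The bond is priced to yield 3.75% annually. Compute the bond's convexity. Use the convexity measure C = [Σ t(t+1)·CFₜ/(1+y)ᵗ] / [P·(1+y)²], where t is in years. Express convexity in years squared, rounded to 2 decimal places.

46.54

With y = 0.0375:
  t   CF        PV=CF/(1+0.0375)^t    t·PV        t(t+1)·PV
  1         2.75         2.6506         2.6506           5.3012
  2         2.75         2.5548         5.1096          15.3288
  3         2.75         2.4625         7.3874          29.5495
  4         2.75         2.3735         9.4938          47.4690
  5         2.75         2.2877        11.4383          68.6299
  6         2.75         2.2050        13.2299          92.6090
  7       102.75        79.4082       555.8571       4,446.8565
  Σ                     93.9421       605.1666       4,705.7440
P = 93.9421.
Convexity = Σ t(t+1)·PV / [P·(1+y)²] = 4,705.7440 / (93.9421 × 1.076406) = 46.53630.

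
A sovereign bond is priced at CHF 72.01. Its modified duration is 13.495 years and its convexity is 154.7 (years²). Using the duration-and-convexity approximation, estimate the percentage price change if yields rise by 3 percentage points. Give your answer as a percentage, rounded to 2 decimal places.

-33.52%

Duration effect: -D_mod·Δy = -13.495 × (+0.03) = -0.404850
Convexity effect: ½·C·(Δy)² = 0.5 × 154.7 × (0.03)² = +0.0696150
ΔP/P ≈ -0.404850 + 0.0696150 = -0.335235
= -33.5235%.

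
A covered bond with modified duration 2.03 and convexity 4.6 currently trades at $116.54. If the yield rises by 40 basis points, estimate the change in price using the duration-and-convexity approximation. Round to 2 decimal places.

Duration effect: -D_mod·Δy = -2.03 × (+0.004) = -0.008120
Convexity effect: ½·C·(Δy)² = 0.5 × 4.6 × (0.004)² = +0.0000368
ΔP/P ≈ -0.008120 + 0.0000368 = -0.0080832
ΔP ≈ 116.54 × (-0.0080832) = -0.942016128.

-$0.94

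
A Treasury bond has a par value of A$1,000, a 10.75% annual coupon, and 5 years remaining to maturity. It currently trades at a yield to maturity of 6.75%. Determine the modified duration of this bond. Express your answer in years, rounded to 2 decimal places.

Periodic yield y = 0.0675. First find Macaulay duration:
  t   CF        PV=CF/(1+0.0675)^t    t·PV
  1       107.50       100.7026       100.7026
  2       107.50        94.3350       188.6699
  3       107.50        88.3700       265.1100
  4       107.50        82.7822       331.1288
  5     1,107.50       798.9219     3,994.6094
  Σ                  1,165.1116     4,880.2207
P = 1,165.1116; Macaulay duration = 4,880.2207 / 1,165.1116 = 4.18863 years.
Modified duration = D_Mac / (1 + y) = 4.18863 / 1.0675 = 3.92377 years.

3.92 years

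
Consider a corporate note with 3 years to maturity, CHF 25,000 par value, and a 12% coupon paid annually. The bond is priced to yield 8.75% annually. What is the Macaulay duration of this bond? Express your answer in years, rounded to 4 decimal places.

Periodic yield y = 0.0875. Discount each cash flow and weight by its year:
  t   CF        PV=CF/(1+0.0875)^t    t·PV
  1     3,000.00     2,758.6207     2,758.6207
  2     3,000.00     2,536.6627     5,073.3254
  3    28,000.00    21,770.5918    65,311.7753
  Σ                 27,065.8752    73,143.7214
Price P = Σ PV = 27,065.8752.
Macaulay duration = Σ(t·PV) / P = 73,143.7214 / 27,065.8752 = 2.70243 years.

2.7024 years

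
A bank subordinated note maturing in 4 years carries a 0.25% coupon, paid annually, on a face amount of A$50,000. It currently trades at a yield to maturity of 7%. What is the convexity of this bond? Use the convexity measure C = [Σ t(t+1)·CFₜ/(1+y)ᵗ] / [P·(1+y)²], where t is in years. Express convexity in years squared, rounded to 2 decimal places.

17.37

With y = 0.07:
  t   CF        PV=CF/(1+0.07)^t    t·PV        t(t+1)·PV
  1       125.00       116.8224       116.8224         233.6449
  2       125.00       109.1798       218.3597         655.0790
  3       125.00       102.0372       306.1117       1,224.4468
  4    50,125.00    38,240.1225   152,960.4900     764,802.4501
  Σ                 38,568.1620   153,601.7838     766,915.6208
P = 38,568.1620.
Convexity = Σ t(t+1)·PV / [P·(1+y)²] = 766,915.6208 / (38,568.1620 × 1.144900) = 17.36805.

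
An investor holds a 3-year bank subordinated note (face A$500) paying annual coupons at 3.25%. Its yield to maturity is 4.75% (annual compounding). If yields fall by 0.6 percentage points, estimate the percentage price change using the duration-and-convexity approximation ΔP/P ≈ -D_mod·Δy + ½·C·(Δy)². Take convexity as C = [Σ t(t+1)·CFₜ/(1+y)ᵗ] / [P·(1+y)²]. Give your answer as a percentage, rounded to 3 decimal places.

+1.682%

With y = 0.0475:
  t   CF        PV=CF/(1+0.0475)^t    t·PV        t(t+1)·PV
  1        16.25        15.5131        15.5131          31.0263
  2        16.25        14.8097        29.6193          88.8580
  3       516.25       449.1568     1,347.4704       5,389.8815
  Σ                    479.4796     1,392.6028       5,509.7657
P = 479.4796; D_Mac = 2.90440 yrs; D_mod = 2.77270 yrs; C = 10.47261.
Duration effect: -2.77270 × (-0.006) = +0.016636
Convexity effect: 0.5 × 10.47261 × (-0.006)² = +0.0001885
ΔP/P ≈ +0.016636 + 0.0001885 = +0.016825 = +1.6825%.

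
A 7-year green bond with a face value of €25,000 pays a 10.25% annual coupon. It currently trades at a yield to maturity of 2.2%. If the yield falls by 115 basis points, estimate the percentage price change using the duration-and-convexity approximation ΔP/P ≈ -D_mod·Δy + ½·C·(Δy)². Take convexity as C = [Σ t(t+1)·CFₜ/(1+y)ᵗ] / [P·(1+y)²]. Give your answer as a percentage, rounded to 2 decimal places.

+6.63%

With y = 0.022:
  t   CF        PV=CF/(1+0.022)^t    t·PV        t(t+1)·PV
  1     2,562.50     2,507.3386     2,507.3386       5,014.6771
  2     2,562.50     2,453.3645     4,906.7291      14,720.1872
  3     2,562.50     2,400.5524     7,201.6571      28,806.6286
  4     2,562.50     2,348.8771     9,395.5083      46,977.5417
  5     2,562.50     2,298.3142    11,491.5709      68,949.4252
  6     2,562.50     2,248.8397    13,493.0382      94,451.2673
  7    27,562.50    23,668.0423   165,676.2959   1,325,410.3671
  Σ                 37,925.3287   214,672.1380   1,584,330.0941
P = 37,925.3287; D_Mac = 5.66039 yrs; D_mod = 5.53854 yrs; C = 39.99581.
Duration effect: -5.53854 × (-0.0115) = +0.063693
Convexity effect: 0.5 × 39.99581 × (-0.0115)² = +0.0026447
ΔP/P ≈ +0.063693 + 0.0026447 = +0.066338 = +6.6338%.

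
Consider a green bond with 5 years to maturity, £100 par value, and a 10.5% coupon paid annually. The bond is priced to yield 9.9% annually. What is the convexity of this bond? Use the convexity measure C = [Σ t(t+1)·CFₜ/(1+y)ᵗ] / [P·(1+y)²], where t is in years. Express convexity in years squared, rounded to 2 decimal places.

19.25

With y = 0.099:
  t   CF        PV=CF/(1+0.099)^t    t·PV        t(t+1)·PV
  1        10.50         9.5541         9.5541          19.1083
  2        10.50         8.6935        17.3870          52.1609
  3        10.50         7.9104        23.7311          94.9243
  4        10.50         7.1978        28.7911         143.9556
  5       110.50        68.9245       344.6227       2,067.7359
  Σ                    102.2803       424.0860       2,377.8850
P = 102.2803.
Convexity = Σ t(t+1)·PV / [P·(1+y)²] = 2,377.8850 / (102.2803 × 1.207801) = 19.24879.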